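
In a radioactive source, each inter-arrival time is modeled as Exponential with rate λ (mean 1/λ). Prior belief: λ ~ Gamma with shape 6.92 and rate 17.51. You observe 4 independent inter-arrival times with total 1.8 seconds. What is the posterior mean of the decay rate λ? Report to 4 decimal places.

0.5655

With a Gamma(shape α, rate β) prior on the exponential rate λ, the posterior after n observations with total T = Σxᵢ is Gamma(α+n, β+T).
Posterior: Gamma(6.92+4, 17.51+1.8) = Gamma(10.92, 19.31).
Posterior mean of λ = α/β = 10.92/19.31 = 0.5655.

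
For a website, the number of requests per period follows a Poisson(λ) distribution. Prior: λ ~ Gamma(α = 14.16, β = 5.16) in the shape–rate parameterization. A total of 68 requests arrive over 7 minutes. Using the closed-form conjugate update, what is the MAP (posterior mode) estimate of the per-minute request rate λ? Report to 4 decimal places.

6.6743

With a Gamma(shape α, rate β) prior, the Poisson likelihood is conjugate: the posterior is Gamma(α + ΣXᵢ, β + n).
Posterior: Gamma(α+S, β+n) = Gamma(14.16+68, 5.16+7) = Gamma(82.16, 12.16).
Mode of Gamma(α,β) for α≥1 is (α−1)/β = 81.16/12.16 = 6.6743.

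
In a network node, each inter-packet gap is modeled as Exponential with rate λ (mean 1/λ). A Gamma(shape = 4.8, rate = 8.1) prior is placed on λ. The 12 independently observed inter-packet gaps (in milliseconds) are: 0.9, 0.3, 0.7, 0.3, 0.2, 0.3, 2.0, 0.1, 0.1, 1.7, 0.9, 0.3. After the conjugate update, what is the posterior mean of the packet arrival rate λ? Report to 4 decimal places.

1.0566

With a Gamma(shape α, rate β) prior on the exponential rate λ, the posterior after n observations with total T = Σxᵢ is Gamma(α+n, β+T).
Sum of observations T = 7.8 milliseconds; n = 12.
Posterior: Gamma(4.8+12, 8.1+7.8) = Gamma(16.8, 15.9).
Posterior mean of λ = α/β = 16.8/15.9 = 1.0566.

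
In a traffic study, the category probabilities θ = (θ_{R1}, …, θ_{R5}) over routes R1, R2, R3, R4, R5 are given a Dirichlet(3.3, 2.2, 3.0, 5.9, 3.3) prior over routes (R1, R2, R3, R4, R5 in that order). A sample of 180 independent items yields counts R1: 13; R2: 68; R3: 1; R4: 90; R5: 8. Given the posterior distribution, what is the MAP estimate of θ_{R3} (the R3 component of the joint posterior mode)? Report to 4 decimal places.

0.0156

The Dirichlet prior is conjugate to the Multinomial likelihood: each posterior αⱼ = prior αⱼ + observed count nⱼ.
Posterior concentration: (16.3, 70.2, 4.0, 95.9, 11.3), total = 197.7.
Joint mode component: (α_{R3}−1)/(Σα−K) = 3.0/192.7 = 0.0156.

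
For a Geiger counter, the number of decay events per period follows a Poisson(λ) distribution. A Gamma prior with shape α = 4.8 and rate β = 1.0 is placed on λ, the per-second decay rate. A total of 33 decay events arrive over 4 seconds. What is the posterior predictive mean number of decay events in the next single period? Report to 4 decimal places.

7.5600

With a Gamma(shape α, rate β) prior, the Poisson likelihood is conjugate: the posterior is Gamma(α + ΣXᵢ, β + n).
Posterior: Gamma(α+S, β+n) = Gamma(4.8+33, 1.0+4) = Gamma(37.8, 5.0).
The predictive distribution for one future period is NegBinom with mean α/β = 7.5600.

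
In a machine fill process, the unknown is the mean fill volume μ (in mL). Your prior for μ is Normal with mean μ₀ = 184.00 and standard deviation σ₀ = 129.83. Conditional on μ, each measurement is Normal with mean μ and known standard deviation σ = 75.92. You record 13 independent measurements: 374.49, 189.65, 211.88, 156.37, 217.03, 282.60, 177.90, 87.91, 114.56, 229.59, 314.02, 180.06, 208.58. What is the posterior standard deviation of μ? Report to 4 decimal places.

20.7848

For Normal data with known variance σ², a Normal(μ₀, σ₀²) prior on μ is conjugate. Posterior precision = 1/σ₀² + n/σ²; posterior mean is the precision-weighted average of μ₀ and x̄.
σ₀² = 129.83² = 16855.8289, σ² = 75.92² = 5763.8464; σ² + n·σ₀² = 5763.8464 + 13·16855.8289 = 224889.6221.
Posterior precision = 1/σ₀² + n/σ² = 1/16855.8289 + 13/5763.8464 = (σ² + n·σ₀²)/(σ₀²σ²) = 224889.6221/(16855.8289·5763.8464); posterior variance σₙ² = σ₀²σ²/(σ² + n·σ₀²) = 16855.8289·5763.8464/224889.6221 = 432.009302.
Posterior SD = √σₙ² = √(16855.8289·5763.8464/224889.6221) = 20.7848.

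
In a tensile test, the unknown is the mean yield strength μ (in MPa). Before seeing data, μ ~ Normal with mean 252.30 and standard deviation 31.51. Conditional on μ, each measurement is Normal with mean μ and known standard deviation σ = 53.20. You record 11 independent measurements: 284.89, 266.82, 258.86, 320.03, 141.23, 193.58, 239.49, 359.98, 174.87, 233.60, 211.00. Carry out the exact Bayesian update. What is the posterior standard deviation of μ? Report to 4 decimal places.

For Normal data with known variance σ², a Normal(μ₀, σ₀²) prior on μ is conjugate. Posterior precision = 1/σ₀² + n/σ²; posterior mean is the precision-weighted average of μ₀ and x̄.
σ₀² = 31.51² = 992.8801, σ² = 53.20² = 2830.24; σ² + n·σ₀² = 2830.24 + 11·992.8801 = 13751.9211.
Posterior precision = 1/σ₀² + n/σ² = 1/992.8801 + 11/2830.24 = (σ² + n·σ₀²)/(σ₀²σ²) = 13751.9211/(992.8801·2830.24); posterior variance σₙ² = σ₀²σ²/(σ² + n·σ₀²) = 992.8801·2830.24/13751.9211 = 204.341557.
Posterior SD = √σₙ² = √(992.8801·2830.24/13751.9211) = 14.2948.

14.2948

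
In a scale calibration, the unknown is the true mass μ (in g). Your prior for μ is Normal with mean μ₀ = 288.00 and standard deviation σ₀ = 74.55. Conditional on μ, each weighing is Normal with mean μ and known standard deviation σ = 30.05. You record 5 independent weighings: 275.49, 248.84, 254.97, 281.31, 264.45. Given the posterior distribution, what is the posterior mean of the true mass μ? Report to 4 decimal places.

For Normal data with known variance σ², a Normal(μ₀, σ₀²) prior on μ is conjugate. Posterior precision = 1/σ₀² + n/σ²; posterior mean is the precision-weighted average of μ₀ and x̄.
Σxᵢ = 275.49 + 248.84 + 254.97 + 281.31 + 264.45 = 1325.06, so n·x̄ = 1325.06.
σ₀² = 74.55² = 5557.7025, σ² = 30.05² = 903.0025; σ² + n·σ₀² = 903.0025 + 5·5557.7025 = 28691.515.
Posterior mean = (μ₀/σ₀² + n·x̄/σ²)/(1/σ₀² + n/σ²) = (σ²·μ₀ + σ₀²·n·x̄)/(σ² + n·σ₀²) = (903.0025·288.00 + 5557.7025·1325.06)/28691.515 = 7624353.99465/28691.515 = 265.7355.

265.7355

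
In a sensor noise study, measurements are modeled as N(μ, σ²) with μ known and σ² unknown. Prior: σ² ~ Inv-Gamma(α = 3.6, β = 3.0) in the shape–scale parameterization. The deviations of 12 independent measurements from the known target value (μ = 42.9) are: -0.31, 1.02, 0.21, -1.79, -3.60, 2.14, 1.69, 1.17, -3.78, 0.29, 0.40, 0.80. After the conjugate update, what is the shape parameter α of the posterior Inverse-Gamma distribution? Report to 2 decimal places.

9.60

With known mean μ and an Inverse-Gamma(α, β) prior on σ², the Normal likelihood is conjugate: posterior is Inv-Gamma(α + n/2, β + Σ(xᵢ−μ)²/2).
Σ(xᵢ−μ)² = (-0.31)² + (1.02)² + (0.21)² + (-1.79)² + (-3.60)² + (2.14)² + (1.69)² + (1.17)² + (-3.78)² + (0.29)² + (0.40)² + (0.80)² = 41.3218.
Posterior: Inv-Gamma(3.6 + 12/2, 3.0 + 41.3218/2) = Inv-Gamma(9.60, 23.66090).
Posterior α = 9.60.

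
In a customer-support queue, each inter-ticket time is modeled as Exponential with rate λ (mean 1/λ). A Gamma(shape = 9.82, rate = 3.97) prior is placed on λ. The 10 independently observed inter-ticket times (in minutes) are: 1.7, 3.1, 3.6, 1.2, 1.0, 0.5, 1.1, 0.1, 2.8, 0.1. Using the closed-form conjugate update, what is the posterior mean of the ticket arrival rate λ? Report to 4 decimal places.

1.0339

With a Gamma(shape α, rate β) prior on the exponential rate λ, the posterior after n observations with total T = Σxᵢ is Gamma(α+n, β+T).
Sum of observations T = 15.2 minutes; n = 10.
Posterior: Gamma(9.82+10, 3.97+15.2) = Gamma(19.82, 19.17).
Posterior mean of λ = α/β = 19.82/19.17 = 1.0339.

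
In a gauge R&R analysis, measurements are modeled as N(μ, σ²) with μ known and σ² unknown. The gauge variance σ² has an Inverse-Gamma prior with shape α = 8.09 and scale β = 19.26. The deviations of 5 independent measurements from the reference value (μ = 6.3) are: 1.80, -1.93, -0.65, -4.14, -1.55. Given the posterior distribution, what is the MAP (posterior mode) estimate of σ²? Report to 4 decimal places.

2.8235

With known mean μ and an Inverse-Gamma(α, β) prior on σ², the Normal likelihood is conjugate: posterior is Inv-Gamma(α + n/2, β + Σ(xᵢ−μ)²/2).
Σ(xᵢ−μ)² = (1.80)² + (-1.93)² + (-0.65)² + (-4.14)² + (-1.55)² = 26.9295.
Posterior: Inv-Gamma(8.09 + 5/2, 19.26 + 26.9295/2) = Inv-Gamma(10.59, 32.72475).
Mode = β/(α+1) = 32.72475/11.59 = 2.8235.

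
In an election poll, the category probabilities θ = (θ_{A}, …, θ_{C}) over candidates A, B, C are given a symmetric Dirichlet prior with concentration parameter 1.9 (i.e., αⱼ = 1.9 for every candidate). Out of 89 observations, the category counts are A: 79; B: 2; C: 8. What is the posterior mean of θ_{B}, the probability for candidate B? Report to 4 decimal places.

0.0412

The Dirichlet prior is conjugate to the Multinomial likelihood: each posterior αⱼ = prior αⱼ + observed count nⱼ.
Posterior concentration: (80.9, 3.9, 9.9), total = 94.7.
E[θ_{B}|data] = α_{B}/Σα = 3.9/94.7 = 0.0412.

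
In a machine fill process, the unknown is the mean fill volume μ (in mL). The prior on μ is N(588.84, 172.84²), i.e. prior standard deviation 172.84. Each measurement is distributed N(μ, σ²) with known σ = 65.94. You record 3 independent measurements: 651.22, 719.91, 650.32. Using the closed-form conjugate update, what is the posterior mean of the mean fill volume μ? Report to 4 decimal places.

669.8847

For Normal data with known variance σ², a Normal(μ₀, σ₀²) prior on μ is conjugate. Posterior precision = 1/σ₀² + n/σ²; posterior mean is the precision-weighted average of μ₀ and x̄.
Σxᵢ = 651.22 + 719.91 + 650.32 = 2021.45, so n·x̄ = 2021.45.
σ₀² = 172.84² = 29873.6656, σ² = 65.94² = 4348.0836; σ² + n·σ₀² = 4348.0836 + 3·29873.6656 = 93969.0804.
Posterior mean = (μ₀/σ₀² + n·x̄/σ²)/(1/σ₀² + n/σ²) = (σ²·μ₀ + σ₀²·n·x̄)/(σ² + n·σ₀²) = (4348.0836·588.84 + 29873.6656·2021.45)/93969.0804 = 62948446.874144/93969.0804 = 669.8847.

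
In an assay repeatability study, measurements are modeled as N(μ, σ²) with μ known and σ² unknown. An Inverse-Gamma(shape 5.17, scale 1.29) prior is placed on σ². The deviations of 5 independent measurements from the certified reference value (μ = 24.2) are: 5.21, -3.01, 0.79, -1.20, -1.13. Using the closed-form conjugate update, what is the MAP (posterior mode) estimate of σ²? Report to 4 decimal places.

2.4294

With known mean μ and an Inverse-Gamma(α, β) prior on σ², the Normal likelihood is conjugate: posterior is Inv-Gamma(α + n/2, β + Σ(xᵢ−μ)²/2).
Σ(xᵢ−μ)² = (5.21)² + (-3.01)² + (0.79)² + (-1.20)² + (-1.13)² = 39.5452.
Posterior: Inv-Gamma(5.17 + 5/2, 1.29 + 39.5452/2) = Inv-Gamma(7.67, 21.06260).
Mode = β/(α+1) = 21.06260/8.67 = 2.4294.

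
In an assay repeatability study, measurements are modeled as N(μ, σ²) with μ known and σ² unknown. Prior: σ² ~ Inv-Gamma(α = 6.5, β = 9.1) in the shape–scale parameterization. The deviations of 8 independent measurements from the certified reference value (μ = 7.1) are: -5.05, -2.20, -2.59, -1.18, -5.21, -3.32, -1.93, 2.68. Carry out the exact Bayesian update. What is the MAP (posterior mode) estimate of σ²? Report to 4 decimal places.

With known mean μ and an Inverse-Gamma(α, β) prior on σ², the Normal likelihood is conjugate: posterior is Inv-Gamma(α + n/2, β + Σ(xᵢ−μ)²/2).
Σ(xᵢ−μ)² = (-5.05)² + (-2.20)² + (-2.59)² + (-1.18)² + (-5.21)² + (-3.32)² + (-1.93)² + (2.68)² = 87.5168.
Posterior: Inv-Gamma(6.5 + 8/2, 9.1 + 87.5168/2) = Inv-Gamma(10.50, 52.85840).
Mode = β/(α+1) = 52.85840/11.50 = 4.5964.

4.5964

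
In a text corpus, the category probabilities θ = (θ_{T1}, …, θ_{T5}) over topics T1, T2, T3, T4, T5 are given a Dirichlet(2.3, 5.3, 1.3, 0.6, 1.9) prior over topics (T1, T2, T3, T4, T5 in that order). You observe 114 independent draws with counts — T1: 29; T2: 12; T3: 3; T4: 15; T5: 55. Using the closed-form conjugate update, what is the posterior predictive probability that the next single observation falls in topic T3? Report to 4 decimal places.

The Dirichlet prior is conjugate to the Multinomial likelihood: each posterior αⱼ = prior αⱼ + observed count nⱼ.
Posterior concentration: (31.3, 17.3, 4.3, 15.6, 56.9), total = 125.4.
P(next = T3 | data) = α_{T3}/Σα = 0.0343.

0.0343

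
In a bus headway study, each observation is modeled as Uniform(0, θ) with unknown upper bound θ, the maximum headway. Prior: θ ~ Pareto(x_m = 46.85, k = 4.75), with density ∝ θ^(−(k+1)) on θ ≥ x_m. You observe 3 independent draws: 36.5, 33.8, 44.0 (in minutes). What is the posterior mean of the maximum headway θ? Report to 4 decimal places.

53.7907

A Pareto(scale x_m, shape k) prior on the upper bound θ of Uniform(0, θ) is conjugate: posterior is Pareto(max(x_m, max xᵢ), k + n).
Sample maximum = 44.0; prior scale x_m = 46.85 → posterior scale = max = 46.85.
Posterior shape = 4.75 + 3 = 7.75.
E[θ|data] = k·x_m/(k−1) = 7.75·46.85/6.75 = 53.7907.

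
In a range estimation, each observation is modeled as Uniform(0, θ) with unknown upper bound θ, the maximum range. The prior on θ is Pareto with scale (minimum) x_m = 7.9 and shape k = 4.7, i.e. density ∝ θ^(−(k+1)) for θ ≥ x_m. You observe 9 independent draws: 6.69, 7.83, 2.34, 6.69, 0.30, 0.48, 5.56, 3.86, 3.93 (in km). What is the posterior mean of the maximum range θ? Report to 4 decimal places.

A Pareto(scale x_m, shape k) prior on the upper bound θ of Uniform(0, θ) is conjugate: posterior is Pareto(max(x_m, max xᵢ), k + n).
Sample maximum = 7.83; prior scale x_m = 7.9 → posterior scale = max = 7.90.
Posterior shape = 4.7 + 9 = 13.7.
E[θ|data] = k·x_m/(k−1) = 13.7·7.90/12.7 = 8.5220.

8.5220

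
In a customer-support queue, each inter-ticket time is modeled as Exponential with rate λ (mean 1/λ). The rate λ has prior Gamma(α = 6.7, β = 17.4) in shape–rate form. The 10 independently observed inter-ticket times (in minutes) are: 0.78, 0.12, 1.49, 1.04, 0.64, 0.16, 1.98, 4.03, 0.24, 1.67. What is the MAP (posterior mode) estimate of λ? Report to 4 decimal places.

With a Gamma(shape α, rate β) prior on the exponential rate λ, the posterior after n observations with total T = Σxᵢ is Gamma(α+n, β+T).
Sum of observations T = 12.15 minutes; n = 10.
Posterior: Gamma(6.7+10, 17.4+12.15) = Gamma(16.7, 29.55).
Mode = (α−1)/β = 0.5313.

0.5313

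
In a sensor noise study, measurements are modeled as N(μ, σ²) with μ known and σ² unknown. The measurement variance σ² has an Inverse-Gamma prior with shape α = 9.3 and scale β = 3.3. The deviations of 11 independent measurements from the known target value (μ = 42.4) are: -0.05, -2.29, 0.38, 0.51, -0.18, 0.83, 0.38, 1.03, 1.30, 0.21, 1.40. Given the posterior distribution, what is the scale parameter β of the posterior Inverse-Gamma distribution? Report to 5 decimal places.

8.93590

With known mean μ and an Inverse-Gamma(α, β) prior on σ², the Normal likelihood is conjugate: posterior is Inv-Gamma(α + n/2, β + Σ(xᵢ−μ)²/2).
Σ(xᵢ−μ)² = (-0.05)² + (-2.29)² + (0.38)² + (0.51)² + (-0.18)² + (0.83)² + (0.38)² + (1.03)² + (1.30)² + (0.21)² + (1.40)² = 11.2718.
Posterior: Inv-Gamma(9.3 + 11/2, 3.3 + 11.2718/2) = Inv-Gamma(14.80, 8.93590).
Posterior β = 8.93590.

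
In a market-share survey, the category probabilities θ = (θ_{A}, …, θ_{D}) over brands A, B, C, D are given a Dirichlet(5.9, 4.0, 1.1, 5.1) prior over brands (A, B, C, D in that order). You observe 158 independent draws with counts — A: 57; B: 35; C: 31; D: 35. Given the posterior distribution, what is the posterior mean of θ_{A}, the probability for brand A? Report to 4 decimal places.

0.3613

The Dirichlet prior is conjugate to the Multinomial likelihood: each posterior αⱼ = prior αⱼ + observed count nⱼ.
Posterior concentration: (62.9, 39.0, 32.1, 40.1), total = 174.1.
E[θ_{A}|data] = α_{A}/Σα = 62.9/174.1 = 0.3613.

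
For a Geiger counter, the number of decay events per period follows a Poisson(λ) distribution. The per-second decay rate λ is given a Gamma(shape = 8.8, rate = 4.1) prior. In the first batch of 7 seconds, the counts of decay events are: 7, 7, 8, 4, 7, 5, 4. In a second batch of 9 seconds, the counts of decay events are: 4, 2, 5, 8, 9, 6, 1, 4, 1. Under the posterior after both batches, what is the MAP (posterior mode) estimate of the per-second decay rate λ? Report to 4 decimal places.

With a Gamma(shape α, rate β) prior, the Poisson likelihood is conjugate: the posterior is Gamma(α + ΣXᵢ, β + n).
Batch 1: sum of counts S = 42 over n = 7 seconds.
After batch 1: Gamma(α+S, β+n) = Gamma(8.8+42, 4.1+7) = Gamma(50.8, 11.1).
Batch 2: sum of counts S = 40 over n = 9 seconds.
After batch 2: Gamma(α+S, β+n) = Gamma(50.8+40, 11.1+9) = Gamma(90.8, 20.1).
Mode of Gamma(α,β) for α≥1 is (α−1)/β = 89.8/20.1 = 4.4677.

4.4677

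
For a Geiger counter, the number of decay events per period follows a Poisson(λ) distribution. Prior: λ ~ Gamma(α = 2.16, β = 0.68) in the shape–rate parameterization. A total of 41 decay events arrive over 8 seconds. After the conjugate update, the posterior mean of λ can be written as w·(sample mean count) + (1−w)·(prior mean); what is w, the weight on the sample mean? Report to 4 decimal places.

With a Gamma(shape α, rate β) prior, the Poisson likelihood is conjugate: the posterior is Gamma(α + ΣXᵢ, β + n).
Posterior mean = (α₀+S)/(β₀+n) = [n/(β₀+n)]·(S/n) + [β₀/(β₀+n)]·(α₀/β₀), so only n and β₀ enter the weight.
Weight on data w = n/(β₀+n) = 8/(0.68+8) = 8/8.68 = 0.9217.

0.9217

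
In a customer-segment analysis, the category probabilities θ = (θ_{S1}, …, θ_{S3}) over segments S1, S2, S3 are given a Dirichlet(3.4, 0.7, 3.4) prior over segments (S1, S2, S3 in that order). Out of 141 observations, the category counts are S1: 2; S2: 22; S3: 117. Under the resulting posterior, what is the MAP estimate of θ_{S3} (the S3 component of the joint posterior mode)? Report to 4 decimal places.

The Dirichlet prior is conjugate to the Multinomial likelihood: each posterior αⱼ = prior αⱼ + observed count nⱼ.
Posterior concentration: (5.4, 22.7, 120.4), total = 148.5.
Joint mode component: (α_{S3}−1)/(Σα−K) = 119.4/145.5 = 0.8206.

0.8206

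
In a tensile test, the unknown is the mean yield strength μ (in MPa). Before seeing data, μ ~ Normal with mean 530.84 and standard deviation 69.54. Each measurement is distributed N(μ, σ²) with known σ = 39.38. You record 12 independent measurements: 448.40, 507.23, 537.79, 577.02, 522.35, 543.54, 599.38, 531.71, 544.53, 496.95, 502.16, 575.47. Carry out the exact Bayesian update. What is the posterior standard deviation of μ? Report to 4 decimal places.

For Normal data with known variance σ², a Normal(μ₀, σ₀²) prior on μ is conjugate. Posterior precision = 1/σ₀² + n/σ²; posterior mean is the precision-weighted average of μ₀ and x̄.
σ₀² = 69.54² = 4835.8116, σ² = 39.38² = 1550.7844; σ² + n·σ₀² = 1550.7844 + 12·4835.8116 = 59580.5236.
Posterior precision = 1/σ₀² + n/σ² = 1/4835.8116 + 12/1550.7844 = (σ² + n·σ₀²)/(σ₀²σ²) = 59580.5236/(4835.8116·1550.7844); posterior variance σₙ² = σ₀²σ²/(σ² + n·σ₀²) = 4835.8116·1550.7844/59580.5236 = 125.868333.
Posterior SD = √σₙ² = √(4835.8116·1550.7844/59580.5236) = 11.2191.

11.2191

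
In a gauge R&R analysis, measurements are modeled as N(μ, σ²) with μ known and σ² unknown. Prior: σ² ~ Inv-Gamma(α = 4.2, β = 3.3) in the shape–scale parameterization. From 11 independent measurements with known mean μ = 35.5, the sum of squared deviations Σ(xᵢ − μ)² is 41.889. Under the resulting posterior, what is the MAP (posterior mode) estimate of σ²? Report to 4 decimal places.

2.2658

With known mean μ and an Inverse-Gamma(α, β) prior on σ², the Normal likelihood is conjugate: posterior is Inv-Gamma(α + n/2, β + Σ(xᵢ−μ)²/2).
Posterior: Inv-Gamma(4.2 + 11/2, 3.3 + 41.889/2) = Inv-Gamma(9.70, 24.2445).
Mode = β/(α+1) = 24.2445/10.70 = 2.2658.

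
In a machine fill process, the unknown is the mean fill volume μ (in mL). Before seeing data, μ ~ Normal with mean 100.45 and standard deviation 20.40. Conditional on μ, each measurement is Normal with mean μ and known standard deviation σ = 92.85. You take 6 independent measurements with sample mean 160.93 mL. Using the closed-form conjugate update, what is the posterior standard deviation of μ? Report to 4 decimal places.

For Normal data with known variance σ², a Normal(μ₀, σ₀²) prior on μ is conjugate. Posterior precision = 1/σ₀² + n/σ²; posterior mean is the precision-weighted average of μ₀ and x̄.
σ₀² = 20.40² = 416.16, σ² = 92.85² = 8621.1225; σ² + n·σ₀² = 8621.1225 + 6·416.16 = 11118.0825.
Posterior precision = 1/σ₀² + n/σ² = 1/416.16 + 6/8621.1225 = (σ² + n·σ₀²)/(σ₀²σ²) = 11118.0825/(416.16·8621.1225); posterior variance σₙ² = σ₀²σ²/(σ² + n·σ₀²) = 416.16·8621.1225/11118.0825 = 322.696503.
Posterior SD = √σₙ² = √(416.16·8621.1225/11118.0825) = 17.9638.

17.9638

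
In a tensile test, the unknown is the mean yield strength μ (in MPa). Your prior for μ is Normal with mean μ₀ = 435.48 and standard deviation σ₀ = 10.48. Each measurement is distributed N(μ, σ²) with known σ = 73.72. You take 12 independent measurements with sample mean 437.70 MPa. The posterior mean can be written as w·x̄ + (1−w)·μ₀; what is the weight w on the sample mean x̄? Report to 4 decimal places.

For Normal data with known variance σ², a Normal(μ₀, σ₀²) prior on μ is conjugate. Posterior precision = 1/σ₀² + n/σ²; posterior mean is the precision-weighted average of μ₀ and x̄.
σ₀² = 10.48² = 109.8304, σ² = 73.72² = 5434.6384. Prior precision 1/σ₀² = 1/109.8304; data precision n/σ² = 12/5434.6384.
w = (n/σ²)/(1/σ₀² + n/σ²) = n·σ₀²/(σ² + n·σ₀²) = 12·109.8304/(5434.6384 + 12·109.8304) = 1317.9648/6752.6032 = 0.1952.

0.1952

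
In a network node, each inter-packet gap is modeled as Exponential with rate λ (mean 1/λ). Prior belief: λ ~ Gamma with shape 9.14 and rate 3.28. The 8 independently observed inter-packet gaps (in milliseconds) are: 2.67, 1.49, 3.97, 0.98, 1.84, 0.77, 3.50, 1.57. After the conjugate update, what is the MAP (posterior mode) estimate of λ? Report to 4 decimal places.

0.8042

With a Gamma(shape α, rate β) prior on the exponential rate λ, the posterior after n observations with total T = Σxᵢ is Gamma(α+n, β+T).
Sum of observations T = 16.79 milliseconds; n = 8.
Posterior: Gamma(9.14+8, 3.28+16.79) = Gamma(17.14, 20.07).
Mode = (α−1)/β = 0.8042.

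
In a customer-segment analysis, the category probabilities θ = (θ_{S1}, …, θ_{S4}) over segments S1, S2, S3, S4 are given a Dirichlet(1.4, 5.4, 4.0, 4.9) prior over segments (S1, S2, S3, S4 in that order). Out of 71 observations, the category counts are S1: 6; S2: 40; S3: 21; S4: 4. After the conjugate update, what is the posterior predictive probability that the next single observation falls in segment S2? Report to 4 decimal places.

The Dirichlet prior is conjugate to the Multinomial likelihood: each posterior αⱼ = prior αⱼ + observed count nⱼ.
Posterior concentration: (7.4, 45.4, 25.0, 8.9), total = 86.7.
P(next = S2 | data) = α_{S2}/Σα = 0.5236.

0.5236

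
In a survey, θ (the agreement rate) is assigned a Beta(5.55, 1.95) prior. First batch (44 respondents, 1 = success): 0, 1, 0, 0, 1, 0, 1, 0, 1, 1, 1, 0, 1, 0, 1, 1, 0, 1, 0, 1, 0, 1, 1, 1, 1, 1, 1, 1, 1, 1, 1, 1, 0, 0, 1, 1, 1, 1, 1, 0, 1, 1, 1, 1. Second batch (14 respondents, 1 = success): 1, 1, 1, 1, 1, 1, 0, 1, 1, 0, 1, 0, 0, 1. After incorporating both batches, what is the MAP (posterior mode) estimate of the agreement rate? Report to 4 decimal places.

0.7173

The Beta prior is conjugate to a Binomial/Bernoulli likelihood; the update adds successes to α and failures to β.
After batch 1: Beta(5.55+31, 1.95+13) = Beta(36.55, 14.95).
After batch 2: Beta(36.55+10, 14.95+4) = Beta(46.55, 18.95).
Mode of Beta(a,b) for a,b>1 is (a−1)/(a+b−2) = 45.55/63.50 = 0.7173.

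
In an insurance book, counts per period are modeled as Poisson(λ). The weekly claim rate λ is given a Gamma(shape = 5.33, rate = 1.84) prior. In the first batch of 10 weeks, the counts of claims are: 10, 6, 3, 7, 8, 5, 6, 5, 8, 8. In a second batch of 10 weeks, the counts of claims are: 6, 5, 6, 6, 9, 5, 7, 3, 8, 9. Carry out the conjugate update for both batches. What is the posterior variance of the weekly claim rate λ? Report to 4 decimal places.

0.2837

With a Gamma(shape α, rate β) prior, the Poisson likelihood is conjugate: the posterior is Gamma(α + ΣXᵢ, β + n).
Batch 1: sum of counts S = 66 over n = 10 weeks.
After batch 1: Gamma(α+S, β+n) = Gamma(5.33+66, 1.84+10) = Gamma(71.33, 11.84).
Batch 2: sum of counts S = 64 over n = 10 weeks.
After batch 2: Gamma(α+S, β+n) = Gamma(71.33+64, 11.84+10) = Gamma(135.33, 21.84).
Var = α/β² = 135.33/21.84² = 0.2837.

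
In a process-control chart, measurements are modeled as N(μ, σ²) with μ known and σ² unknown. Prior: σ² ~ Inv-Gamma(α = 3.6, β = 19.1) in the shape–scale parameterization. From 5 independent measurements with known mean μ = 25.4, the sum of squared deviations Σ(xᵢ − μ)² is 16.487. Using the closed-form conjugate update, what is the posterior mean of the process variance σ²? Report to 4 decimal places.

With known mean μ and an Inverse-Gamma(α, β) prior on σ², the Normal likelihood is conjugate: posterior is Inv-Gamma(α + n/2, β + Σ(xᵢ−μ)²/2).
Posterior: Inv-Gamma(3.6 + 5/2, 19.1 + 16.487/2) = Inv-Gamma(6.10, 27.3435).
E[σ²|data] = β/(α−1) = 27.3435/5.10 = 5.3615.

5.3615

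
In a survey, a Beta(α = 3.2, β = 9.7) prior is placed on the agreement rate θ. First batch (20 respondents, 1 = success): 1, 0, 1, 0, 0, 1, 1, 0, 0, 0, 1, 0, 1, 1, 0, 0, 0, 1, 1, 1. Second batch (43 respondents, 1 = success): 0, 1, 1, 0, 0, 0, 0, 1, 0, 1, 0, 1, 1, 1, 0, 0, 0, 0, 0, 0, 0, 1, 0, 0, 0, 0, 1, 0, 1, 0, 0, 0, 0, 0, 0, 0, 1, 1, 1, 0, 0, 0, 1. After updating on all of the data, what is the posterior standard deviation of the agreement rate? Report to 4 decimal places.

The Beta prior is conjugate to a Binomial/Bernoulli likelihood; the update adds successes to α and failures to β.
After batch 1: Beta(3.2+10, 9.7+10) = Beta(13.2, 19.7).
After batch 2: Beta(13.2+14, 19.7+29) = Beta(27.2, 48.7).
Var = αβ/((α+β)²(α+β+1)) = 27.2·48.7/(75.9²·76.9) = 0.00299012; SD = √0.00299012 = 0.0547.

0.0547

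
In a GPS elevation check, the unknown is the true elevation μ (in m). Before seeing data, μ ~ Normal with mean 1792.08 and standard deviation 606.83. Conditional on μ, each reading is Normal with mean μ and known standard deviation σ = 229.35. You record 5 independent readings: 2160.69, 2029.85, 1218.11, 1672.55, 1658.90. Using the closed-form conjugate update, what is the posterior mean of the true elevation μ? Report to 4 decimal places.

1749.2438

For Normal data with known variance σ², a Normal(μ₀, σ₀²) prior on μ is conjugate. Posterior precision = 1/σ₀² + n/σ²; posterior mean is the precision-weighted average of μ₀ and x̄.
Σxᵢ = 2160.69 + 2029.85 + 1218.11 + 1672.55 + 1658.90 = 8740.1, so n·x̄ = 8740.1.
σ₀² = 606.83² = 368242.6489, σ² = 229.35² = 52601.4225; σ² + n·σ₀² = 52601.4225 + 5·368242.6489 = 1893814.667.
Posterior mean = (μ₀/σ₀² + n·x̄/σ²)/(1/σ₀² + n/σ²) = (σ²·μ₀ + σ₀²·n·x̄)/(σ² + n·σ₀²) = (52601.4225·1792.08 + 368242.6489·8740.1)/1893814.667 = 3312743532.88469/1893814.667 = 1749.2438.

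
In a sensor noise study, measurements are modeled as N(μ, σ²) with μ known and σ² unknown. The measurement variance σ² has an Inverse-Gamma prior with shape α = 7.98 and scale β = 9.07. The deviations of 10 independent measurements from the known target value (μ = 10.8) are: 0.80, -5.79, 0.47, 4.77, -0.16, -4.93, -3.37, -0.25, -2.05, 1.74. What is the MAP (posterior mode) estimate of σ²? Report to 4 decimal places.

4.2295

With known mean μ and an Inverse-Gamma(α, β) prior on σ², the Normal likelihood is conjugate: posterior is Inv-Gamma(α + n/2, β + Σ(xᵢ−μ)²/2).
Σ(xᵢ−μ)² = (0.80)² + (-5.79)² + (0.47)² + (4.77)² + (-0.16)² + (-4.93)² + (-3.37)² + (-0.25)² + (-2.05)² + (1.74)² = 100.1179.
Posterior: Inv-Gamma(7.98 + 10/2, 9.07 + 100.1179/2) = Inv-Gamma(12.98, 59.12895).
Mode = β/(α+1) = 59.12895/13.98 = 4.2295.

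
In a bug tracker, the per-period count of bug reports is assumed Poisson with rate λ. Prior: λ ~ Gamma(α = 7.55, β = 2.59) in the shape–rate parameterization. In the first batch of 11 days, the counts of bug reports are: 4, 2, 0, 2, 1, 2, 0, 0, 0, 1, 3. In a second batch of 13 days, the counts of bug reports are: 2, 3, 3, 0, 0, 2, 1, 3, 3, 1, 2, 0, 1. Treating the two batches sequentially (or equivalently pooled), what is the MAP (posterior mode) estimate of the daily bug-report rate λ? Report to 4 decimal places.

1.6002

With a Gamma(shape α, rate β) prior, the Poisson likelihood is conjugate: the posterior is Gamma(α + ΣXᵢ, β + n).
Batch 1: sum of counts S = 15 over n = 11 days.
After batch 1: Gamma(α+S, β+n) = Gamma(7.55+15, 2.59+11) = Gamma(22.55, 13.59).
Batch 2: sum of counts S = 21 over n = 13 days.
After batch 2: Gamma(α+S, β+n) = Gamma(22.55+21, 13.59+13) = Gamma(43.55, 26.59).
Mode of Gamma(α,β) for α≥1 is (α−1)/β = 42.55/26.59 = 1.6002.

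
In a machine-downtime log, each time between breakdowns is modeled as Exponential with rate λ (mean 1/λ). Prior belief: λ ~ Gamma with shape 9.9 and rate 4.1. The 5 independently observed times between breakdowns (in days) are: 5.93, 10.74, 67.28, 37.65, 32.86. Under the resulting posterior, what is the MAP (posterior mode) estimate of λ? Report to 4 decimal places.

With a Gamma(shape α, rate β) prior on the exponential rate λ, the posterior after n observations with total T = Σxᵢ is Gamma(α+n, β+T).
Sum of observations T = 154.46 days; n = 5.
Posterior: Gamma(9.9+5, 4.1+154.46) = Gamma(14.9, 158.56).
Mode = (α−1)/β = 0.0877.

0.0877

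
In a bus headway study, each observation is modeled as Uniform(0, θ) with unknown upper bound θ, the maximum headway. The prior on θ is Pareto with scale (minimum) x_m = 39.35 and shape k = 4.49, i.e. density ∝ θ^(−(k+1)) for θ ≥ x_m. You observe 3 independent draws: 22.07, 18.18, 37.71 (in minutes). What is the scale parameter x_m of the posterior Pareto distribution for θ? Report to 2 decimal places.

39.35

A Pareto(scale x_m, shape k) prior on the upper bound θ of Uniform(0, θ) is conjugate: posterior is Pareto(max(x_m, max xᵢ), k + n).
Sample maximum = 37.71; prior scale x_m = 39.35 → posterior scale = max = 39.35.
Posterior shape = 4.49 + 3 = 7.49.
Posterior scale x_m = 39.35.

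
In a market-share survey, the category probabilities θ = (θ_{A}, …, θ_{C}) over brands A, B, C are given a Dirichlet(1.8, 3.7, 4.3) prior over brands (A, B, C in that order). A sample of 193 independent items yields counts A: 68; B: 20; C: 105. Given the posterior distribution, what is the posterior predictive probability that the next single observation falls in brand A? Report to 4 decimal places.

The Dirichlet prior is conjugate to the Multinomial likelihood: each posterior αⱼ = prior αⱼ + observed count nⱼ.
Posterior concentration: (69.8, 23.7, 109.3), total = 202.8.
P(next = A | data) = α_{A}/Σα = 0.3442.

0.3442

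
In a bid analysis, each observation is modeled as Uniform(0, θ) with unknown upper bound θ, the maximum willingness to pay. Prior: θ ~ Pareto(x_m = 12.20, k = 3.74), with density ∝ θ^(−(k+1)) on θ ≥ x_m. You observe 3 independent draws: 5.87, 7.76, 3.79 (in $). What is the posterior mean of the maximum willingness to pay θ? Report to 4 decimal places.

A Pareto(scale x_m, shape k) prior on the upper bound θ of Uniform(0, θ) is conjugate: posterior is Pareto(max(x_m, max xᵢ), k + n).
Sample maximum = 7.76; prior scale x_m = 12.20 → posterior scale = max = 12.20.
Posterior shape = 3.74 + 3 = 6.74.
E[θ|data] = k·x_m/(k−1) = 6.74·12.20/5.74 = 14.3254.

14.3254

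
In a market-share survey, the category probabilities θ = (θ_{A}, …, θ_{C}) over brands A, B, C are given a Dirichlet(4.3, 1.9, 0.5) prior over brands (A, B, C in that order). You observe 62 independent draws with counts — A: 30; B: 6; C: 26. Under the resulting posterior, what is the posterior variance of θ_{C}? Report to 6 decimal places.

The Dirichlet prior is conjugate to the Multinomial likelihood: each posterior αⱼ = prior αⱼ + observed count nⱼ.
Posterior concentration: (34.3, 7.9, 26.5), total = 68.7.
Var[θ_j] = α_j(Σα−α_j)/((Σα)²(Σα+1)) = 26.5·42.2/(68.7²·69.7) = 0.003399.

0.003399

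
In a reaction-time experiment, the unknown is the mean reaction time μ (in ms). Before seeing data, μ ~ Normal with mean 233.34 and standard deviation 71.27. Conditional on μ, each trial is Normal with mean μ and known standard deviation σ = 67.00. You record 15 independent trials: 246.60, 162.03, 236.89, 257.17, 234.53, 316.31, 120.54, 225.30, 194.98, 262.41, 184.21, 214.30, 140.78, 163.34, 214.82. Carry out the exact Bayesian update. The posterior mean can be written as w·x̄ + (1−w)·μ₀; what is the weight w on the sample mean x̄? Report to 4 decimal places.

For Normal data with known variance σ², a Normal(μ₀, σ₀²) prior on μ is conjugate. Posterior precision = 1/σ₀² + n/σ²; posterior mean is the precision-weighted average of μ₀ and x̄.
σ₀² = 71.27² = 5079.4129, σ² = 67.00² = 4489. Prior precision 1/σ₀² = 1/5079.4129; data precision n/σ² = 15/4489.
w = (n/σ²)/(1/σ₀² + n/σ²) = n·σ₀²/(σ² + n·σ₀²) = 15·5079.4129/(4489 + 15·5079.4129) = 76191.1935/80680.1935 = 0.9444.

0.9444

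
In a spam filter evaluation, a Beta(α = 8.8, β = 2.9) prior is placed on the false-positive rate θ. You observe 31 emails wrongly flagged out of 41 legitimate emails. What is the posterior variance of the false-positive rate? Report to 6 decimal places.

0.003443

The Beta prior is conjugate to a Binomial/Bernoulli likelihood; the update adds successes to α and failures to β.
Posterior: Beta(α+k, β+n−k) = Beta(8.8+31, 2.9+10) = Beta(39.8, 12.9).
Var = αβ/((α+β)²(α+β+1)) = 39.8·12.9/(52.7²·53.7) = 0.003443.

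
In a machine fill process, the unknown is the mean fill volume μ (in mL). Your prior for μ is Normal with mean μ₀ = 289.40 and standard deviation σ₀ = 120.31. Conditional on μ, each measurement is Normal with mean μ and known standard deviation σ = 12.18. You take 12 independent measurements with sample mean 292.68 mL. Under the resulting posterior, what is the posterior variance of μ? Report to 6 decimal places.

For Normal data with known variance σ², a Normal(μ₀, σ₀²) prior on μ is conjugate. Posterior precision = 1/σ₀² + n/σ²; posterior mean is the precision-weighted average of μ₀ and x̄.
σ₀² = 120.31² = 14474.4961, σ² = 12.18² = 148.3524; σ² + n·σ₀² = 148.3524 + 12·14474.4961 = 173842.3056.
Posterior precision = 1/σ₀² + n/σ² = 1/14474.4961 + 12/148.3524 = (σ² + n·σ₀²)/(σ₀²σ²) = 173842.3056/(14474.4961·148.3524); posterior variance σₙ² = σ₀²σ²/(σ² + n·σ₀²) = 14474.4961·148.3524/173842.3056 = 12.352150.

12.352150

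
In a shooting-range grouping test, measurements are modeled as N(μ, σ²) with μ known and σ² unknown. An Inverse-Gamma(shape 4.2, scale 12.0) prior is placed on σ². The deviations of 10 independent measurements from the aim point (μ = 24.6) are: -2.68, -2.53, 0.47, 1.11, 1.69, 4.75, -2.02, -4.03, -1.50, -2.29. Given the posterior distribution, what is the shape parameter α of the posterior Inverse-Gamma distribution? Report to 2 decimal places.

9.20

With known mean μ and an Inverse-Gamma(α, β) prior on σ², the Normal likelihood is conjugate: posterior is Inv-Gamma(α + n/2, β + Σ(xᵢ−μ)²/2).
Σ(xᵢ−μ)² = (-2.68)² + (-2.53)² + (0.47)² + (1.11)² + (1.69)² + (4.75)² + (-2.02)² + (-4.03)² + (-1.50)² + (-2.29)² = 68.2703.
Posterior: Inv-Gamma(4.2 + 10/2, 12.0 + 68.2703/2) = Inv-Gamma(9.20, 46.13515).
Posterior α = 9.20.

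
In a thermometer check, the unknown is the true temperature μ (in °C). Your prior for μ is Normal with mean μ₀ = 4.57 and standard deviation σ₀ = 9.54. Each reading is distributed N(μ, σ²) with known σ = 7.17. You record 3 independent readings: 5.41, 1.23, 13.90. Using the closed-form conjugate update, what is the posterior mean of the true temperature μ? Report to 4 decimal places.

For Normal data with known variance σ², a Normal(μ₀, σ₀²) prior on μ is conjugate. Posterior precision = 1/σ₀² + n/σ²; posterior mean is the precision-weighted average of μ₀ and x̄.
Σxᵢ = 5.41 + 1.23 + 13.90 = 20.54, so n·x̄ = 20.54.
σ₀² = 9.54² = 91.0116, σ² = 7.17² = 51.4089; σ² + n·σ₀² = 51.4089 + 3·91.0116 = 324.4437.
Posterior mean = (μ₀/σ₀² + n·x̄/σ²)/(1/σ₀² + n/σ²) = (σ²·μ₀ + σ₀²·n·x̄)/(σ² + n·σ₀²) = (51.4089·4.57 + 91.0116·20.54)/324.4437 = 2104.316937/324.4437 = 6.4859.

6.4859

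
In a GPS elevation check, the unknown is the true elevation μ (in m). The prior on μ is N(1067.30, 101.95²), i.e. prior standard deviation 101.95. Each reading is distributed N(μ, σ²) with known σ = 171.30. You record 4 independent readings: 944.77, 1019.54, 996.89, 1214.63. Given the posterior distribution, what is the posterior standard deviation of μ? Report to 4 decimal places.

For Normal data with known variance σ², a Normal(μ₀, σ₀²) prior on μ is conjugate. Posterior precision = 1/σ₀² + n/σ²; posterior mean is the precision-weighted average of μ₀ and x̄.
σ₀² = 101.95² = 10393.8025, σ² = 171.30² = 29343.69; σ² + n·σ₀² = 29343.69 + 4·10393.8025 = 70918.9.
Posterior precision = 1/σ₀² + n/σ² = 1/10393.8025 + 4/29343.69 = (σ² + n·σ₀²)/(σ₀²σ²) = 70918.9/(10393.8025·29343.69); posterior variance σₙ² = σ₀²σ²/(σ² + n·σ₀²) = 10393.8025·29343.69/70918.9 = 4300.581629.
Posterior SD = √σₙ² = √(10393.8025·29343.69/70918.9) = 65.5788.

65.5788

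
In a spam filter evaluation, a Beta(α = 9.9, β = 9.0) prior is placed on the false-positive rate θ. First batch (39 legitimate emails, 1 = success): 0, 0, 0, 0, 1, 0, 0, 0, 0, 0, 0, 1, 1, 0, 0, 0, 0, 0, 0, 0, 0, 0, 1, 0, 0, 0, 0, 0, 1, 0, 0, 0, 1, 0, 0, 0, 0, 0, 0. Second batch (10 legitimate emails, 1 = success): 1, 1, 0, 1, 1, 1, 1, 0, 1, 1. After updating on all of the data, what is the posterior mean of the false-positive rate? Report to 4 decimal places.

The Beta prior is conjugate to a Binomial/Bernoulli likelihood; the update adds successes to α and failures to β.
After batch 1: Beta(9.9+6, 9.0+33) = Beta(15.9, 42.0).
After batch 2: Beta(15.9+8, 42.0+2) = Beta(23.9, 44.0).
Posterior mean = α/(α+β) = 23.9/67.9 = 0.3520.

0.3520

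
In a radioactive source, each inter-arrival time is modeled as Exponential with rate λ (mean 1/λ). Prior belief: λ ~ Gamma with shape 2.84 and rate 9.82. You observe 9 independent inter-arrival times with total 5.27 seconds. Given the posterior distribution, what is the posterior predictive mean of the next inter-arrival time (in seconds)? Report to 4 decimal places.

1.3921

With a Gamma(shape α, rate β) prior on the exponential rate λ, the posterior after n observations with total T = Σxᵢ is Gamma(α+n, β+T).
Posterior: Gamma(2.84+9, 9.82+5.27) = Gamma(11.84, 15.09).
The predictive distribution for the next observation is Lomax; its mean is β/(α−1) = 15.09/10.84 = 1.3921.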